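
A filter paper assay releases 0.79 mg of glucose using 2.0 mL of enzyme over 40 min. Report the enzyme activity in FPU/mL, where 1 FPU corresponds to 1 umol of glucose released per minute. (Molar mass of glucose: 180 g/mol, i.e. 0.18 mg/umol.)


Activity = glucose_mg / (0.18 mg/umol * V_mL * t_min)
= 0.79 / (0.18 * 2.0 * 40)
= 0.0549 FPU/mL

0.0549 FPU/mL


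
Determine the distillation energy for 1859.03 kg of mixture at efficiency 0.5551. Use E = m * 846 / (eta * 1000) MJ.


E = m * 846 / (eta * 1000)
= 1859.03 * 846 / (0.5551 * 1000)
= 2833.2542 MJ

2833.2542 MJ


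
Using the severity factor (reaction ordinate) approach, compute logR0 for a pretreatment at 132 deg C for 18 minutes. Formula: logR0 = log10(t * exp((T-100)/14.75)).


logR0 = log10(t * exp((T - 100) / 14.75))
= log10(18 * exp((132 - 100) / 14.75))
= 2.1975

2.1975


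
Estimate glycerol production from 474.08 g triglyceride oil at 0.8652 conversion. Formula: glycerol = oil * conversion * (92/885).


glycerol = oil * conv * (92/885)
= 474.08 * 0.8652 * 92 / 885
= 42.6396 g

42.6396 g


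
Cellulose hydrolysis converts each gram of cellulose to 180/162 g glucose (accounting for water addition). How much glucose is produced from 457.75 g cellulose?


glucose = cellulose * 180/162
= 457.75 * 180/162
= 508.6111 g

508.6111 g


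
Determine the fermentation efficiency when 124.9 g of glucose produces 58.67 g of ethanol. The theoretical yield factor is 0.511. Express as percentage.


Fermentation efficiency = (actual / (0.511 * glucose)) * 100
= (58.67 / (0.511 * 124.9)) * 100
= 91.9248%

91.9248%


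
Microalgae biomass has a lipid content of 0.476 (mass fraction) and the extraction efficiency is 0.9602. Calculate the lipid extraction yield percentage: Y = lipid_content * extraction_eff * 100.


Y = lipid_content * extraction_eff * 100
= 0.476 * 0.9602 * 100
= 45.7055%

45.7055%


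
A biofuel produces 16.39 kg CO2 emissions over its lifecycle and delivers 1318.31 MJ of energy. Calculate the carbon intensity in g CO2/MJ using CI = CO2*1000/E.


CI = CO2 * 1000 / E
= 16.39 * 1000 / 1318.31
= 12.4326 g CO2/MJ

12.4326 g CO2/MJ


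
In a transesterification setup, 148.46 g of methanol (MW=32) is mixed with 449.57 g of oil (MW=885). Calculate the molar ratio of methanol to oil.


Molar ratio = n_MeOH / n_oil = (MeOH/32) / (oil/885) = (MeOH * 885) / (32 * oil)
= (148.46 * 885) / (32 * 449.57)
= 9.1328

9.1328


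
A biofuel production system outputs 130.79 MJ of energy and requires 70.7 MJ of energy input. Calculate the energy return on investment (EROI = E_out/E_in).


EROI = E_out / E_in
= 130.79 / 70.7
= 1.8499

1.8499


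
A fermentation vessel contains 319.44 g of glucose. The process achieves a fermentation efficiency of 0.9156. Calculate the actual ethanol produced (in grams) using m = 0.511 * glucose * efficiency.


Actual ethanol: m = 0.511 * 319.44 * 0.9156
m = 149.4569 g

149.4569 g


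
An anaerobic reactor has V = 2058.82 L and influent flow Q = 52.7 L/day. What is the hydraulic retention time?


HRT = V / Q
= 2058.82 / 52.7
= 39.0668 days

39.0668 days


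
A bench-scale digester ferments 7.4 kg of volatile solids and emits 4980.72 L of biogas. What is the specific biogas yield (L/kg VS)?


Y = V / VS
= 4980.72 / 7.4
= 673.0703 L/kg VS

673.0703 L/kg VS


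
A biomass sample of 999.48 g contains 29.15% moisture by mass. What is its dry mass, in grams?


Wd = Ww * (1 - MC/100)
= 999.48 * (1 - 29.15/100)
= 708.1316 g

708.1316 g


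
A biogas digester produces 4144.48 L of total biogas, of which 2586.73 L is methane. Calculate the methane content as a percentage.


CH4% = V_CH4 / V_total * 100
= 2586.73 / 4144.48 * 100
= 62.4139%

62.4139%


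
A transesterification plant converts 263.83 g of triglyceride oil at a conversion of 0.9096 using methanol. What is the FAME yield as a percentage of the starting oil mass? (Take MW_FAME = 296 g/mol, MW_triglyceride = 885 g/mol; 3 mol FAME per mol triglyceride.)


m_FAME = oil * conv * (3 * 296 / 885) = oil * conv * (888/885)
= 263.83 * 0.9096 * 888 / 885
= 240.7933 g
Y = m_FAME / oil * 100 = conv * (888/885) * 100
= 0.9096 * 888 / 885 * 100
= 91.27%

91.27%


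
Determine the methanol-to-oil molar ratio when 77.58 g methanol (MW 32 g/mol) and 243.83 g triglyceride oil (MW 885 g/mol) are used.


Molar ratio = n_MeOH / n_oil = (MeOH/32) / (oil/885) = (MeOH * 885) / (32 * oil)
= (77.58 * 885) / (32 * 243.83)
= 8.7995

8.7995


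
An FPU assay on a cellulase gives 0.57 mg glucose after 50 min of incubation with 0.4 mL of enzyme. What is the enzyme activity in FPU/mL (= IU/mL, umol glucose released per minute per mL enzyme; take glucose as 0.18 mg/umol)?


Activity = glucose_mg / (0.18 mg/umol * V_mL * t_min)
= 0.57 / (0.18 * 0.4 * 50)
= 0.1583 FPU/mL

0.1583 FPU/mL


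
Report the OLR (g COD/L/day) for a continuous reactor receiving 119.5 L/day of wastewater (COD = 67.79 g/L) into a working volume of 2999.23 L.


OLR = Q * S / V
= 119.5 * 67.79 / 2999.23
= 2.7010 g/L/day

2.7010 g/L/day


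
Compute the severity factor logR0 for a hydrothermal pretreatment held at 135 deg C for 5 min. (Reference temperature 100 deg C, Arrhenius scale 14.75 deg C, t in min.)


logR0 = log10(t * exp((T - 100) / 14.75))
= log10(5 * exp((135 - 100) / 14.75))
= 1.7295

1.7295


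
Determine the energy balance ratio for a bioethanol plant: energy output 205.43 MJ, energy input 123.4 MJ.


EROI = E_out / E_in
= 205.43 / 123.4
= 1.6647

1.6647


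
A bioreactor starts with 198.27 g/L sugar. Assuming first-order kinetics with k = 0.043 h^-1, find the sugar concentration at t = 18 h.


S = S0 * exp(-k * t)
S = 198.27 * exp(-0.043 * 18)
S = 91.4351 g/L

91.4351 g/L


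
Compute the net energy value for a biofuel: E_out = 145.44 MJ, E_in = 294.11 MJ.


NEV = E_out - E_in
= 145.44 - 294.11
= -148.6700 MJ

-148.6700 MJ


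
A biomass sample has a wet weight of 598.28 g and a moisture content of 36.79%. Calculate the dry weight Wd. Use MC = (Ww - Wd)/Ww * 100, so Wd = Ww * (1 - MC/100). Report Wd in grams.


Wd = Ww * (1 - MC/100)
= 598.28 * (1 - 36.79/100)
= 378.1728 g

378.1728 g


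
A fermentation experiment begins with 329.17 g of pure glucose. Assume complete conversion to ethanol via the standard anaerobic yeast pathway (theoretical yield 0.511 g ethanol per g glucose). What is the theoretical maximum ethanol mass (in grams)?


Theoretical ethanol yield: m_EtOH = 0.511 * m_glucose
m_EtOH = 0.511 * 329.17 = 168.2059 g

168.2059 g


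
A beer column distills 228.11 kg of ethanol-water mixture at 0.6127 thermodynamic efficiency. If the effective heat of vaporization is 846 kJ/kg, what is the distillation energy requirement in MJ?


E = m * 846 / (eta * 1000)
= 228.11 * 846 / (0.6127 * 1000)
= 314.9683 MJ

314.9683 MJ


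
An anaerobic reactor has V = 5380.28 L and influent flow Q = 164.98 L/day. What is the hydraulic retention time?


HRT = V / Q
= 5380.28 / 164.98
= 32.6117 days

32.6117 days


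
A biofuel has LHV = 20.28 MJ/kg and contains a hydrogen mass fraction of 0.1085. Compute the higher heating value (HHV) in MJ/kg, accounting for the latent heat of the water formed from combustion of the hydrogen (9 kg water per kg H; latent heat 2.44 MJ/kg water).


HHV = LHV + H_frac * 9 * 2.44
= 20.28 + 0.1085 * 9 * 2.44
= 22.6627 MJ/kg

22.6627 MJ/kg


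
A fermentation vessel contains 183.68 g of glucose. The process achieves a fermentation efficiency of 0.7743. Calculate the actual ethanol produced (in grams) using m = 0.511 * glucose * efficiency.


Actual ethanol: m = 0.511 * 183.68 * 0.7743
m = 72.6762 g

72.6762 g


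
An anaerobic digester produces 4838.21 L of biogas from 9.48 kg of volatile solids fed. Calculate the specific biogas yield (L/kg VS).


Y = V / VS
= 4838.21 / 9.48
= 510.3597 L/kg VS

510.3597 L/kg VS


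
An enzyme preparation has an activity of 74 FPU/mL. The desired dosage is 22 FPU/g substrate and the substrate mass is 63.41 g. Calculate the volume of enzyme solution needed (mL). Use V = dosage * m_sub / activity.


V = dosage * m_sub / activity
V = 22 * 63.41 / 74
V = 18.8516 mL

18.8516 mL


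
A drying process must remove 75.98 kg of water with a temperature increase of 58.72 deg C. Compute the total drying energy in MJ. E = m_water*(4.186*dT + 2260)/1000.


E = m_water * (4.186 * dT + 2260) / 1000
= 75.98 * (4.186 * 58.72 + 2260) / 1000
= 190.3908 MJ

190.3908 MJ


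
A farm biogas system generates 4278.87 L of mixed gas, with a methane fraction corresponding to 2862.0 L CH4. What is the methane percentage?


CH4% = V_CH4 / V_total * 100
= 2862.0 / 4278.87 * 100
= 66.8868%

66.8868%


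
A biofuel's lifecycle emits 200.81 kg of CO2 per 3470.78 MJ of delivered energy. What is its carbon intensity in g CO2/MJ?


CI = CO2 * 1000 / E
= 200.81 * 1000 / 3470.78
= 57.8573 g CO2/MJ

57.8573 g CO2/MJ


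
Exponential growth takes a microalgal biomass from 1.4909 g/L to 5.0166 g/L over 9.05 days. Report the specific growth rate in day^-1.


mu = ln(X2/X1) / dt
= ln(5.0166/1.4909) / 9.05
= 0.1341 per day

0.1341 per day


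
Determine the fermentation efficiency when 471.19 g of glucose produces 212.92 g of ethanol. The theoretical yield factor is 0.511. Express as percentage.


Fermentation efficiency = (actual / (0.511 * glucose)) * 100
= (212.92 / (0.511 * 471.19)) * 100
= 88.4300%

88.4300%


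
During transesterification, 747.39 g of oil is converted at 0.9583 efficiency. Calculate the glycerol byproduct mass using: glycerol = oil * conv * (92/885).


glycerol = oil * conv * (92/885)
= 747.39 * 0.9583 * 92 / 885
= 74.4549 g

74.4549 g


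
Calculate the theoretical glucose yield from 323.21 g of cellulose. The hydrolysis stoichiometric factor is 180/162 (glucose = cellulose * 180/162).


glucose = cellulose * 180/162
= 323.21 * 180/162
= 359.1222 g

359.1222 g


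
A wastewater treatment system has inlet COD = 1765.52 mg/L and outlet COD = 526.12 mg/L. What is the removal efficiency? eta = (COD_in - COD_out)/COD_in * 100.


eta = (COD_in - COD_out) / COD_in * 100
= (1765.52 - 526.12) / 1765.52 * 100
= 70.2003%

70.2003%


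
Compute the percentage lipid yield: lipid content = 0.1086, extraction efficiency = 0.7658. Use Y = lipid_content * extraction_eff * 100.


Y = lipid_content * extraction_eff * 100
= 0.1086 * 0.7658 * 100
= 8.3166%

8.3166%


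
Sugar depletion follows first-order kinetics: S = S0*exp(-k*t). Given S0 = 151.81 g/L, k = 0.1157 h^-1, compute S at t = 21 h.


S = S0 * exp(-k * t)
S = 151.81 * exp(-0.1157 * 21)
S = 13.3689 g/L

13.3689 g/L


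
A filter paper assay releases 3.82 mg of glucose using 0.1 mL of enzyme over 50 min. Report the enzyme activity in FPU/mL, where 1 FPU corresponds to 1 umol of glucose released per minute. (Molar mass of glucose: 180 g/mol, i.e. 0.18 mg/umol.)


Activity = glucose_mg / (0.18 mg/umol * V_mL * t_min)
= 3.82 / (0.18 * 0.1 * 50)
= 4.2444 FPU/mL

4.2444 FPU/mL


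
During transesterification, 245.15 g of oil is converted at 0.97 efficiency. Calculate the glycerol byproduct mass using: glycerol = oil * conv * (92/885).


glycerol = oil * conv * (92/885)
= 245.15 * 0.97 * 92 / 885
= 24.7200 g

24.7200 g


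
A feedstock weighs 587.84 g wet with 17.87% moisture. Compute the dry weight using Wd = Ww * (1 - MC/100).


Wd = Ww * (1 - MC/100)
= 587.84 * (1 - 17.87/100)
= 482.7930 g

482.7930 g


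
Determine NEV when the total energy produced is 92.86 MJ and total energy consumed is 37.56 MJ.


NEV = E_out - E_in
= 92.86 - 37.56
= 55.3000 MJ

55.3000 MJ


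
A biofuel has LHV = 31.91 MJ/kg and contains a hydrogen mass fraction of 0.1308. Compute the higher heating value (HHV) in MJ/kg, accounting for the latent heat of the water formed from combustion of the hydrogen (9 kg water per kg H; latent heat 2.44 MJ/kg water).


HHV = LHV + H_frac * 9 * 2.44
= 31.91 + 0.1308 * 9 * 2.44
= 34.7824 MJ/kg

34.7824 MJ/kg


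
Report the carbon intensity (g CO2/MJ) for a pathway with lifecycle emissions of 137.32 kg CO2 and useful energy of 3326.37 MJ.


CI = CO2 * 1000 / E
= 137.32 * 1000 / 3326.37
= 41.2822 g CO2/MJ

41.2822 g CO2/MJ


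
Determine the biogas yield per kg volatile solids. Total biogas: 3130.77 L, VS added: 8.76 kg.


Y = V / VS
= 3130.77 / 8.76
= 357.3938 L/kg VS

357.3938 L/kg VS


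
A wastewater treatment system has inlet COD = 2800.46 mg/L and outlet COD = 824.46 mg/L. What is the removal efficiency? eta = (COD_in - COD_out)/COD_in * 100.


eta = (COD_in - COD_out) / COD_in * 100
= (2800.46 - 824.46) / 2800.46 * 100
= 70.5598%

70.5598%


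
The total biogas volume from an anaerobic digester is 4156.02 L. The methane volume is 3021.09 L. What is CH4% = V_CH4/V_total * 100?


CH4% = V_CH4 / V_total * 100
= 3021.09 / 4156.02 * 100
= 72.6919%

72.6919%


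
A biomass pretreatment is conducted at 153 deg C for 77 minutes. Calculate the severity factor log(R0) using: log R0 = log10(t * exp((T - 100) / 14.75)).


logR0 = log10(t * exp((T - 100) / 14.75))
= log10(77 * exp((153 - 100) / 14.75))
= 3.4470

3.4470


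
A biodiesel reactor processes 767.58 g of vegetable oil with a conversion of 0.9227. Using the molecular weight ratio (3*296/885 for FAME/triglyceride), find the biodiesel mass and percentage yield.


m_FAME = oil * conv * (3 * 296 / 885) = oil * conv * (888/885)
= 767.58 * 0.9227 * 888 / 885
= 710.6469 g
Y = m_FAME / oil * 100 = conv * (888/885) * 100
= 0.9227 * 888 / 885 * 100
= 92.58%

710.6469 g FAME; Y = 92.58%


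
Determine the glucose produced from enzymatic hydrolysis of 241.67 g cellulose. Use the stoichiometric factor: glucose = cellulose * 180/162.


glucose = cellulose * 180/162
= 241.67 * 180/162
= 268.5222 g

268.5222 g


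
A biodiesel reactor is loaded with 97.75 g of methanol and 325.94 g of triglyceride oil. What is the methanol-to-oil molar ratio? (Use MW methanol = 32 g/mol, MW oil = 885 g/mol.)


Molar ratio = n_MeOH / n_oil = (MeOH/32) / (oil/885) = (MeOH * 885) / (32 * oil)
= (97.75 * 885) / (32 * 325.94)
= 8.2942

8.2942


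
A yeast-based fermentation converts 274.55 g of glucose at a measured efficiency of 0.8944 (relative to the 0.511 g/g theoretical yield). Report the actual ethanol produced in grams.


Actual ethanol: m = 0.511 * 274.55 * 0.8944
m = 125.4799 g

125.4799 g


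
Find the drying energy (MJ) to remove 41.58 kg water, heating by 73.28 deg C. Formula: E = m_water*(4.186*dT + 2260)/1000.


E = m_water * (4.186 * dT + 2260) / 1000
= 41.58 * (4.186 * 73.28 + 2260) / 1000
= 106.7255 MJ

106.7255 MJ


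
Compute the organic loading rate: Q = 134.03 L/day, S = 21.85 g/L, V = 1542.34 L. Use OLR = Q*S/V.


OLR = Q * S / V
= 134.03 * 21.85 / 1542.34
= 1.8988 g/L/day

1.8988 g/L/day


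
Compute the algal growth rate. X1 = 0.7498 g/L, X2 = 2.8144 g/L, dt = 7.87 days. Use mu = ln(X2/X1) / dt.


mu = ln(X2/X1) / dt
= ln(2.8144/0.7498) / 7.87
= 0.1681 per day

0.1681 per day


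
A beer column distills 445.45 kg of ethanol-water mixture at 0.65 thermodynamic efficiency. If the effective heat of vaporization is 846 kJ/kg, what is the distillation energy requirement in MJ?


E = m * 846 / (eta * 1000)
= 445.45 * 846 / (0.65 * 1000)
= 579.7703 MJ

579.7703 MJ


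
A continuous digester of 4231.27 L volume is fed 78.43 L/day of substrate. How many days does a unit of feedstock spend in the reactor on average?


HRT = V / Q
= 4231.27 / 78.43
= 53.9496 days

53.9496 days


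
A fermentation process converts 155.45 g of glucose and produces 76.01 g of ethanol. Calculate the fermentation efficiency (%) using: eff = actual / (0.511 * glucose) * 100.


Fermentation efficiency = (actual / (0.511 * glucose)) * 100
= (76.01 / (0.511 * 155.45)) * 100
= 95.6884%

95.6884%


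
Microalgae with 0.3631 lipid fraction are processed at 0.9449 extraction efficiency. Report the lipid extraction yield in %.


Y = lipid_content * extraction_eff * 100
= 0.3631 * 0.9449 * 100
= 34.3093%

34.3093%


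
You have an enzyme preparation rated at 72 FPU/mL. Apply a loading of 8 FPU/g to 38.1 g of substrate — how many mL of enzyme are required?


V = dosage * m_sub / activity
V = 8 * 38.1 / 72
V = 4.2333 mL

4.2333 mL


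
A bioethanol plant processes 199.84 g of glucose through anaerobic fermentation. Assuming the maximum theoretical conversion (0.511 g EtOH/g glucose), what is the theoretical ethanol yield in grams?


Theoretical ethanol yield: m_EtOH = 0.511 * m_glucose
m_EtOH = 0.511 * 199.84 = 102.1182 g

102.1182 g


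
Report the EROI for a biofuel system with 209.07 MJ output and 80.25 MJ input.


EROI = E_out / E_in
= 209.07 / 80.25
= 2.6052

2.6052


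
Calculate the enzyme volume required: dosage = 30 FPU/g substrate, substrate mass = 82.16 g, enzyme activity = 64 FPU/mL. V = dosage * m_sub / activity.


V = dosage * m_sub / activity
V = 30 * 82.16 / 64
V = 38.5125 mL

38.5125 mL


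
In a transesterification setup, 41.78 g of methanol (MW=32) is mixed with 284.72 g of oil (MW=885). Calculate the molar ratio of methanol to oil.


Molar ratio = n_MeOH / n_oil = (MeOH/32) / (oil/885) = (MeOH * 885) / (32 * oil)
= (41.78 * 885) / (32 * 284.72)
= 4.0583

4.0583


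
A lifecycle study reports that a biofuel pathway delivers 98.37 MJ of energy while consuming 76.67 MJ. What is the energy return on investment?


EROI = E_out / E_in
= 98.37 / 76.67
= 1.2830

1.2830


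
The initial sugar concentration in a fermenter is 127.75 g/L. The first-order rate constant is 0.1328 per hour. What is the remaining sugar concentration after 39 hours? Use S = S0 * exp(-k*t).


S = S0 * exp(-k * t)
S = 127.75 * exp(-0.1328 * 39)
S = 0.7196 g/L

0.7196 g/L


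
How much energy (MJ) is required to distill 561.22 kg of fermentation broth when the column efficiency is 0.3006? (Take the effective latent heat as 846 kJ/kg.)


E = m * 846 / (eta * 1000)
= 561.22 * 846 / (0.3006 * 1000)
= 1579.4814 MJ

1579.4814 MJ


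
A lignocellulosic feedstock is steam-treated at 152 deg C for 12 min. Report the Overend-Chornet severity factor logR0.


logR0 = log10(t * exp((T - 100) / 14.75))
= log10(12 * exp((152 - 100) / 14.75))
= 2.6103

2.6103


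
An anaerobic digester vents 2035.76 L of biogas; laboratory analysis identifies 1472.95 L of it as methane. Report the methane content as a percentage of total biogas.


CH4% = V_CH4 / V_total * 100
= 1472.95 / 2035.76 * 100
= 72.3538%

72.3538%


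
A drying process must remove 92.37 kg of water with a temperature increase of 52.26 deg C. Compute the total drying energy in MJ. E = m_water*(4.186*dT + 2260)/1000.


E = m_water * (4.186 * dT + 2260) / 1000
= 92.37 * (4.186 * 52.26 + 2260) / 1000
= 228.9631 MJ

228.9631 MJ


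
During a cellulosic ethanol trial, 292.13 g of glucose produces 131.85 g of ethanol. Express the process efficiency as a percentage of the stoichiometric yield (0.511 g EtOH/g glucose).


Fermentation efficiency = (actual / (0.511 * glucose)) * 100
= (131.85 / (0.511 * 292.13)) * 100
= 88.3249%

88.3249%


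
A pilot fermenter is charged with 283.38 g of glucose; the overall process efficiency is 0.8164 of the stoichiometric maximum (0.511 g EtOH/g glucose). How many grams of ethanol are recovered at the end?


Actual ethanol: m = 0.511 * 283.38 * 0.8164
m = 118.2206 g

118.2206 g


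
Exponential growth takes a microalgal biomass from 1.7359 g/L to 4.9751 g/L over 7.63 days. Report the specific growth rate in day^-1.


mu = ln(X2/X1) / dt
= ln(4.9751/1.7359) / 7.63
= 0.1380 per day

0.1380 per day


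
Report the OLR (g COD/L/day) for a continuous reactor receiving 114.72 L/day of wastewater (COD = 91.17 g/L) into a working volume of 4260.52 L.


OLR = Q * S / V
= 114.72 * 91.17 / 4260.52
= 2.4549 g/L/day

2.4549 g/L/day


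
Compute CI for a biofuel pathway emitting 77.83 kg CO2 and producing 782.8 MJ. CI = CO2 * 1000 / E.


CI = CO2 * 1000 / E
= 77.83 * 1000 / 782.8
= 99.4251 g CO2/MJ

99.4251 g CO2/MJ


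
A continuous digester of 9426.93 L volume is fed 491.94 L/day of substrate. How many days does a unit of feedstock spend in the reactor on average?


HRT = V / Q
= 9426.93 / 491.94
= 19.1628 days

19.1628 days


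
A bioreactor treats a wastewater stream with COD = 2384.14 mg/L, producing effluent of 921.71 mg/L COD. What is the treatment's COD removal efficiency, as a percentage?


eta = (COD_in - COD_out) / COD_in * 100
= (2384.14 - 921.71) / 2384.14 * 100
= 61.3399%

61.3399%


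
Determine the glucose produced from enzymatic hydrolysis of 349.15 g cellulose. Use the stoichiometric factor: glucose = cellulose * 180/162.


glucose = cellulose * 180/162
= 349.15 * 180/162
= 387.9444 g

387.9444 g


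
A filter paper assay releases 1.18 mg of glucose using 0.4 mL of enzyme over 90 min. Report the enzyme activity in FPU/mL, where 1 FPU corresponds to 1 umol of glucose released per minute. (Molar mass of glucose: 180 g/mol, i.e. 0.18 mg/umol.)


Activity = glucose_mg / (0.18 mg/umol * V_mL * t_min)
= 1.18 / (0.18 * 0.4 * 90)
= 0.1821 FPU/mL

0.1821 FPU/mL


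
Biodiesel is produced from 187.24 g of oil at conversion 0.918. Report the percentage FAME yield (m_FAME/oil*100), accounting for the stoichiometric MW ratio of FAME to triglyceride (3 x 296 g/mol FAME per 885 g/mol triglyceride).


m_FAME = oil * conv * (3 * 296 / 885) = oil * conv * (888/885)
= 187.24 * 0.918 * 888 / 885
= 172.4690 g
Y = m_FAME / oil * 100 = conv * (888/885) * 100
= 0.918 * 888 / 885 * 100
= 92.11%

92.11%


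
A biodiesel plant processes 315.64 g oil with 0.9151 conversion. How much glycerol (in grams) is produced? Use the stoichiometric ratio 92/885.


glycerol = oil * conv * (92/885)
= 315.64 * 0.9151 * 92 / 885
= 30.0265 g

30.0265 g


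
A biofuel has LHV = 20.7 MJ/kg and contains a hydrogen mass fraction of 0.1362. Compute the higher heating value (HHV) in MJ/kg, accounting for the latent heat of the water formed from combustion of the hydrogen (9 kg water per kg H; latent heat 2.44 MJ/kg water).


HHV = LHV + H_frac * 9 * 2.44
= 20.7 + 0.1362 * 9 * 2.44
= 23.6910 MJ/kg

23.6910 MJ/kg


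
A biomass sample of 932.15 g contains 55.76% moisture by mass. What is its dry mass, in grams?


Wd = Ww * (1 - MC/100)
= 932.15 * (1 - 55.76/100)
= 412.3832 g

412.3832 g


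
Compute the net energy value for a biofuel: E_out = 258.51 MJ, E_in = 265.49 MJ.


NEV = E_out - E_in
= 258.51 - 265.49
= -6.9800 MJ

-6.9800 MJ


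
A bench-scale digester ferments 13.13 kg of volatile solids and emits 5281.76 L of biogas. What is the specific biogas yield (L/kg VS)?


Y = V / VS
= 5281.76 / 13.13
= 402.2666 L/kg VS

402.2666 L/kg VS


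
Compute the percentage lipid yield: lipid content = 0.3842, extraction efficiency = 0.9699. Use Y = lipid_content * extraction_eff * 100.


Y = lipid_content * extraction_eff * 100
= 0.3842 * 0.9699 * 100
= 37.2636%

37.2636%


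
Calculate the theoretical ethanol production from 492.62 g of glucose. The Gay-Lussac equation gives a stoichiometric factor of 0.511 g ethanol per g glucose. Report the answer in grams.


Theoretical ethanol yield: m_EtOH = 0.511 * m_glucose
m_EtOH = 0.511 * 492.62 = 251.7288 g

251.7288 g


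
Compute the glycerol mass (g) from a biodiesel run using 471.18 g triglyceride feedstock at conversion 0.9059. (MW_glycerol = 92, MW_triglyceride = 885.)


glycerol = oil * conv * (92/885)
= 471.18 * 0.9059 * 92 / 885
= 44.3723 g

44.3723 g


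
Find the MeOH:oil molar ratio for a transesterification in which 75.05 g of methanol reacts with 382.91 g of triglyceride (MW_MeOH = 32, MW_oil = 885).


Molar ratio = n_MeOH / n_oil = (MeOH/32) / (oil/885) = (MeOH * 885) / (32 * oil)
= (75.05 * 885) / (32 * 382.91)
= 5.4206

5.4206


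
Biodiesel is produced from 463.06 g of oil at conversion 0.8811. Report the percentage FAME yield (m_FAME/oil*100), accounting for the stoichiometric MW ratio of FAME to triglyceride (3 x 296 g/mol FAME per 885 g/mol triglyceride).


m_FAME = oil * conv * (3 * 296 / 885) = oil * conv * (888/885)
= 463.06 * 0.8811 * 888 / 885
= 409.3852 g
Y = m_FAME / oil * 100 = conv * (888/885) * 100
= 0.8811 * 888 / 885 * 100
= 88.41%

88.41%


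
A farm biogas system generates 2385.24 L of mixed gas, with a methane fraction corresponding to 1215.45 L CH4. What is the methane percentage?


CH4% = V_CH4 / V_total * 100
= 1215.45 / 2385.24 * 100
= 50.9571%

50.9571%


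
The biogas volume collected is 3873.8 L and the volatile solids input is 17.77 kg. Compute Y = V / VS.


Y = V / VS
= 3873.8 / 17.77
= 217.9966 L/kg VS

217.9966 L/kg VS


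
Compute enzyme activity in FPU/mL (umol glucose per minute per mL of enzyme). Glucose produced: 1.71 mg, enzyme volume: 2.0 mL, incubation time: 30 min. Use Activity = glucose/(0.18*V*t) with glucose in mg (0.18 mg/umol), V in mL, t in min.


Activity = glucose_mg / (0.18 mg/umol * V_mL * t_min)
= 1.71 / (0.18 * 2.0 * 30)
= 0.1583 FPU/mL

0.1583 FPU/mL


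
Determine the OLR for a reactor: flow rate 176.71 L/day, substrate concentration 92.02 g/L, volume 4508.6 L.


OLR = Q * S / V
= 176.71 * 92.02 / 4508.6
= 3.6066 g/L/day

3.6066 g/L/day


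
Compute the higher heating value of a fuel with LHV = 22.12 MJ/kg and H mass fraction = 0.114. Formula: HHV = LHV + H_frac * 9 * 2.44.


HHV = LHV + H_frac * 9 * 2.44
= 22.12 + 0.114 * 9 * 2.44
= 24.6234 MJ/kg

24.6234 MJ/kg


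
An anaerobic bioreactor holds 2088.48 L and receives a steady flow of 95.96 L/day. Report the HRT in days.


HRT = V / Q
= 2088.48 / 95.96
= 21.7641 days

21.7641 days


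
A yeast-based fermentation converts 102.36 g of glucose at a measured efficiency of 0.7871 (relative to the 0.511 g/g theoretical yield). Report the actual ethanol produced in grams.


Actual ethanol: m = 0.511 * 102.36 * 0.7871
m = 41.1700 g

41.1700 g


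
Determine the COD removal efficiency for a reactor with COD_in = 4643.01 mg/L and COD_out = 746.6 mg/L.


eta = (COD_in - COD_out) / COD_in * 100
= (4643.01 - 746.6) / 4643.01 * 100
= 83.9199%

83.9199%


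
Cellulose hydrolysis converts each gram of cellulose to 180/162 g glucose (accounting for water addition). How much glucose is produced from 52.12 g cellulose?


glucose = cellulose * 180/162
= 52.12 * 180/162
= 57.9111 g

57.9111 g


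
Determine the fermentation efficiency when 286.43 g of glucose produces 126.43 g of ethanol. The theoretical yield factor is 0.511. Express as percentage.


Fermentation efficiency = (actual / (0.511 * glucose)) * 100
= (126.43 / (0.511 * 286.43)) * 100
= 86.3795%

86.3795%


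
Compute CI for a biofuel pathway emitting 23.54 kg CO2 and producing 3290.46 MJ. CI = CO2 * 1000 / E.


CI = CO2 * 1000 / E
= 23.54 * 1000 / 3290.46
= 7.1540 g CO2/MJ

7.1540 g CO2/MJ


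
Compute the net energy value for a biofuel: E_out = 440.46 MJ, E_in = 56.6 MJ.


NEV = E_out - E_in
= 440.46 - 56.6
= 383.8600 MJ

383.8600 MJ


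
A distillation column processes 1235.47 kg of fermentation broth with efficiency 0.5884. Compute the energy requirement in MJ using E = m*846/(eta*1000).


E = m * 846 / (eta * 1000)
= 1235.47 * 846 / (0.5884 * 1000)
= 1776.3556 MJ

1776.3556 MJ


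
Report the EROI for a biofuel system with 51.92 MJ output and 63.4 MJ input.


EROI = E_out / E_in
= 51.92 / 63.4
= 0.8189

0.8189


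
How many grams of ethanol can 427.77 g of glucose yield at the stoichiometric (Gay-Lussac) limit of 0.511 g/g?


Theoretical ethanol yield: m_EtOH = 0.511 * m_glucose
m_EtOH = 0.511 * 427.77 = 218.5905 g

218.5905 g


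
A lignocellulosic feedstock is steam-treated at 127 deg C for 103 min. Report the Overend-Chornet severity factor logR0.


logR0 = log10(t * exp((T - 100) / 14.75))
= log10(103 * exp((127 - 100) / 14.75))
= 2.8078

2.8078


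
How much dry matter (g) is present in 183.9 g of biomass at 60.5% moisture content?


Wd = Ww * (1 - MC/100)
= 183.9 * (1 - 60.5/100)
= 72.6405 g

72.6405 g


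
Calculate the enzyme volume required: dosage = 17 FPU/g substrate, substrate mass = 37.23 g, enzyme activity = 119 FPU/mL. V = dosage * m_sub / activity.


V = dosage * m_sub / activity
V = 17 * 37.23 / 119
V = 5.3186 mL

5.3186 mL


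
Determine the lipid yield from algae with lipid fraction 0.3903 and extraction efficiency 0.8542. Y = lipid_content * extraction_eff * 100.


Y = lipid_content * extraction_eff * 100
= 0.3903 * 0.8542 * 100
= 33.3394%

33.3394%


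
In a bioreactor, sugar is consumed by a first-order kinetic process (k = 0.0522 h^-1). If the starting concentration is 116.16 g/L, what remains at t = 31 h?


S = S0 * exp(-k * t)
S = 116.16 * exp(-0.0522 * 31)
S = 23.0293 g/L

23.0293 g/L


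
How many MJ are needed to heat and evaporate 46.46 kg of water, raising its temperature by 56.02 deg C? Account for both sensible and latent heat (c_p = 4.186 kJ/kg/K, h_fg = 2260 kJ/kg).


E = m_water * (4.186 * dT + 2260) / 1000
= 46.46 * (4.186 * 56.02 + 2260) / 1000
= 115.8945 MJ

115.8945 MJ


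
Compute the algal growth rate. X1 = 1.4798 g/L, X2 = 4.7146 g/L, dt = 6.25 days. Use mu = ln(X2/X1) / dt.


mu = ln(X2/X1) / dt
= ln(4.7146/1.4798) / 6.25
= 0.1854 per day

0.1854 per day


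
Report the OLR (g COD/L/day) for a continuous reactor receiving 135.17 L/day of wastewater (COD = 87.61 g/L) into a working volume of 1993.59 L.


OLR = Q * S / V
= 135.17 * 87.61 / 1993.59
= 5.9402 g/L/day

5.9402 g/L/day


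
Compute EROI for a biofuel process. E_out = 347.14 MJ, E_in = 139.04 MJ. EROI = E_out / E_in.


EROI = E_out / E_in
= 347.14 / 139.04
= 2.4967

2.4967


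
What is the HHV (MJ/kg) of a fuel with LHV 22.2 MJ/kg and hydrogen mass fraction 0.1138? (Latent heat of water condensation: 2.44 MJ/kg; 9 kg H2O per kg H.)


HHV = LHV + H_frac * 9 * 2.44
= 22.2 + 0.1138 * 9 * 2.44
= 24.6990 MJ/kg

24.6990 MJ/kg


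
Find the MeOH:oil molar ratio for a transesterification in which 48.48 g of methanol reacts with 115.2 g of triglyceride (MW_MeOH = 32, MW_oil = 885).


Molar ratio = n_MeOH / n_oil = (MeOH/32) / (oil/885) = (MeOH * 885) / (32 * oil)
= (48.48 * 885) / (32 * 115.2)
= 11.6387

11.6387


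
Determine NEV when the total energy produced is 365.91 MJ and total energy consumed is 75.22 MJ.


NEV = E_out - E_in
= 365.91 - 75.22
= 290.6900 MJ

290.6900 MJ


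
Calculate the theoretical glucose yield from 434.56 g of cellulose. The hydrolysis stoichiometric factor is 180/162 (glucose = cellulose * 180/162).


glucose = cellulose * 180/162
= 434.56 * 180/162
= 482.8444 g

482.8444 g


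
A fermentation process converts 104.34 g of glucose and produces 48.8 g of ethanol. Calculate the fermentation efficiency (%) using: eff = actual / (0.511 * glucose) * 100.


Fermentation efficiency = (actual / (0.511 * glucose)) * 100
= (48.8 / (0.511 * 104.34)) * 100
= 91.5268%

91.5268%


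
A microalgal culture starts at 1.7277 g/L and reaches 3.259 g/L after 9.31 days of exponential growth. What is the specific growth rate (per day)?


mu = ln(X2/X1) / dt
= ln(3.259/1.7277) / 9.31
= 0.0682 per day

0.0682 per day


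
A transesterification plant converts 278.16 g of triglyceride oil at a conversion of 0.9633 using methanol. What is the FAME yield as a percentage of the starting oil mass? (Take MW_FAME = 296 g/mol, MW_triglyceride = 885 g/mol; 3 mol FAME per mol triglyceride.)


m_FAME = oil * conv * (3 * 296 / 885) = oil * conv * (888/885)
= 278.16 * 0.9633 * 888 / 885
= 268.8598 g
Y = m_FAME / oil * 100 = conv * (888/885) * 100
= 0.9633 * 888 / 885 * 100
= 96.66%

96.66%


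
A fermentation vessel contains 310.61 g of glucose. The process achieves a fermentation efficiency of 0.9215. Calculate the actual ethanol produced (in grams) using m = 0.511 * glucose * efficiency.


Actual ethanol: m = 0.511 * 310.61 * 0.9215
m = 146.2621 g

146.2621 g


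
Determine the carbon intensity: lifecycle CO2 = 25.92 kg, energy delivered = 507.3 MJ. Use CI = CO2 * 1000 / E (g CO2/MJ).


CI = CO2 * 1000 / E
= 25.92 * 1000 / 507.3
= 51.0940 g CO2/MJ

51.0940 g CO2/MJ


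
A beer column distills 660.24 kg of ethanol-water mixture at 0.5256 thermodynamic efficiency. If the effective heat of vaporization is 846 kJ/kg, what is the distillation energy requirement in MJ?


E = m * 846 / (eta * 1000)
= 660.24 * 846 / (0.5256 * 1000)
= 1062.7151 MJ

1062.7151 MJ


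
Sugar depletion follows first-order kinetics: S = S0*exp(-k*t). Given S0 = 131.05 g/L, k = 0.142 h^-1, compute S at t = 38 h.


S = S0 * exp(-k * t)
S = 131.05 * exp(-0.142 * 38)
S = 0.5943 g/L

0.5943 g/L


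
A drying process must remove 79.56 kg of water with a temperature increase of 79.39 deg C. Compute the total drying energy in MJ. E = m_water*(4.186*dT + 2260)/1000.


E = m_water * (4.186 * dT + 2260) / 1000
= 79.56 * (4.186 * 79.39 + 2260) / 1000
= 206.2455 MJ

206.2455 MJ


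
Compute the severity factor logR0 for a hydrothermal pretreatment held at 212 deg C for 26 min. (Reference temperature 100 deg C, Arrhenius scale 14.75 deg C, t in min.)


logR0 = log10(t * exp((T - 100) / 14.75))
= log10(26 * exp((212 - 100) / 14.75))
= 4.7127

4.7127


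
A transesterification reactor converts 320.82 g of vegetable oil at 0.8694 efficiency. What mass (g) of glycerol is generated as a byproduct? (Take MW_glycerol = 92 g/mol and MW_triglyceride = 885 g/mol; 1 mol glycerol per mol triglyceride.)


glycerol = oil * conv * (92/885)
= 320.82 * 0.8694 * 92 / 885
= 28.9952 g

28.9952 g


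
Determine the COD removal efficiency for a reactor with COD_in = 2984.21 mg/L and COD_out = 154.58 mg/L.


eta = (COD_in - COD_out) / COD_in * 100
= (2984.21 - 154.58) / 2984.21 * 100
= 94.8201%

94.8201%


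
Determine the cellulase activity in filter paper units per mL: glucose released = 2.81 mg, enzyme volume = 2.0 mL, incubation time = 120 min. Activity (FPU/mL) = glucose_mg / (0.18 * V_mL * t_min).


Activity = glucose_mg / (0.18 mg/umol * V_mL * t_min)
= 2.81 / (0.18 * 2.0 * 120)
= 0.0650 FPU/mL

0.0650 FPU/mL


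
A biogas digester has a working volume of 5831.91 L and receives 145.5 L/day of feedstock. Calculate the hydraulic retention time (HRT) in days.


HRT = V / Q
= 5831.91 / 145.5
= 40.0819 days

40.0819 days


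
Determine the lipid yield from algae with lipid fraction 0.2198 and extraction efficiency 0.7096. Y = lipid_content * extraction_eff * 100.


Y = lipid_content * extraction_eff * 100
= 0.2198 * 0.7096 * 100
= 15.5970%

15.5970%


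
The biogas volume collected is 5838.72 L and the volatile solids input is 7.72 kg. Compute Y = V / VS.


Y = V / VS
= 5838.72 / 7.72
= 756.3109 L/kg VS

756.3109 L/kg VS


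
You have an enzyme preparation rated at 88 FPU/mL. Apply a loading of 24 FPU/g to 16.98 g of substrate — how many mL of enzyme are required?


V = dosage * m_sub / activity
V = 24 * 16.98 / 88
V = 4.6309 mL

4.6309 mL


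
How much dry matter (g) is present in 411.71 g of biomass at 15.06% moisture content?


Wd = Ww * (1 - MC/100)
= 411.71 * (1 - 15.06/100)
= 349.7065 g

349.7065 g


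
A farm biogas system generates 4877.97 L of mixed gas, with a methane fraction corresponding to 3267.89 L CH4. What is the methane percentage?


CH4% = V_CH4 / V_total * 100
= 3267.89 / 4877.97 * 100
= 66.9928%

66.9928%


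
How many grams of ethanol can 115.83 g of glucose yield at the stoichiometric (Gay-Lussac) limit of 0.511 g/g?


Theoretical ethanol yield: m_EtOH = 0.511 * m_glucose
m_EtOH = 0.511 * 115.83 = 59.1891 g

59.1891 g


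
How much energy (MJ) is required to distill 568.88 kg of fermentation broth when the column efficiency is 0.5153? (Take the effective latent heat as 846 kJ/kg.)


E = m * 846 / (eta * 1000)
= 568.88 * 846 / (0.5153 * 1000)
= 933.9656 MJ

933.9656 MJ


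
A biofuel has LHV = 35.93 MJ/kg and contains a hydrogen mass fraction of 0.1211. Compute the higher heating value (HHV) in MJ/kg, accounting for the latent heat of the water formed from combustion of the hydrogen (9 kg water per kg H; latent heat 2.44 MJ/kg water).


HHV = LHV + H_frac * 9 * 2.44
= 35.93 + 0.1211 * 9 * 2.44
= 38.5894 MJ/kg

38.5894 MJ/kg


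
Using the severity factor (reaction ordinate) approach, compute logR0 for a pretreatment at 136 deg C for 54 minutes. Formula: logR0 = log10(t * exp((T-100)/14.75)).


logR0 = log10(t * exp((T - 100) / 14.75))
= log10(54 * exp((136 - 100) / 14.75))
= 2.7924

2.7924


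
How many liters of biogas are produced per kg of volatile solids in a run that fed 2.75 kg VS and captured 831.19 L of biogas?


Y = V / VS
= 831.19 / 2.75
= 302.2509 L/kg VS

302.2509 L/kg VS


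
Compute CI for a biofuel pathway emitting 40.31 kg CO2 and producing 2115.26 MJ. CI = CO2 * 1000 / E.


CI = CO2 * 1000 / E
= 40.31 * 1000 / 2115.26
= 19.0568 g CO2/MJ

19.0568 g CO2/MJ


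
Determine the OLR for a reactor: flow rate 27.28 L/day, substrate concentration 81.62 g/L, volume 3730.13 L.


OLR = Q * S / V
= 27.28 * 81.62 / 3730.13
= 0.5969 g/L/day

0.5969 g/L/day


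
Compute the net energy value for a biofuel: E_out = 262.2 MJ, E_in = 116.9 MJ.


NEV = E_out - E_in
= 262.2 - 116.9
= 145.3000 MJ

145.3000 MJ


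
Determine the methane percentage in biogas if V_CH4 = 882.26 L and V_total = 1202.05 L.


CH4% = V_CH4 / V_total * 100
= 882.26 / 1202.05 * 100
= 73.3963%

73.3963%


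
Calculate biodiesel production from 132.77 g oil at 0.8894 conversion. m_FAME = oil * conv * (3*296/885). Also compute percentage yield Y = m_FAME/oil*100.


m_FAME = oil * conv * (3 * 296 / 885) = oil * conv * (888/885)
= 132.77 * 0.8894 * 888 / 885
= 118.4859 g
Y = m_FAME / oil * 100 = conv * (888/885) * 100
= 0.8894 * 888 / 885 * 100
= 89.24%

118.4859 g FAME; Y = 89.24%


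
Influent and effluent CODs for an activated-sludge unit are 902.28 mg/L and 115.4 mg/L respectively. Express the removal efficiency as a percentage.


eta = (COD_in - COD_out) / COD_in * 100
= (902.28 - 115.4) / 902.28 * 100
= 87.2102%

87.2102%


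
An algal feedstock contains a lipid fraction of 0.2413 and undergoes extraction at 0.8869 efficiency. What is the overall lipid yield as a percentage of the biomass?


Y = lipid_content * extraction_eff * 100
= 0.2413 * 0.8869 * 100
= 21.4009%

21.4009%


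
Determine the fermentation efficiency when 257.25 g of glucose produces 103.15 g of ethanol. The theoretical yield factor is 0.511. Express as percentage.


Fermentation efficiency = (actual / (0.511 * glucose)) * 100
= (103.15 / (0.511 * 257.25)) * 100
= 78.4681%

78.4681%


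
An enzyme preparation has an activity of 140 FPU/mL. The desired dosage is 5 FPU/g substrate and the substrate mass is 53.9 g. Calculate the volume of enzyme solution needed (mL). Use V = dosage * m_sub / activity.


V = dosage * m_sub / activity
V = 5 * 53.9 / 140
V = 1.9250 mL

1.9250 mL


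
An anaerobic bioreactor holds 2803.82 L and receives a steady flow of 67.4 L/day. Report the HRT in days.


HRT = V / Q
= 2803.82 / 67.4
= 41.5997 days

41.5997 days


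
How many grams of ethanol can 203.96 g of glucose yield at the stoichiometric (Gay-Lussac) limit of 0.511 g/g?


Theoretical ethanol yield: m_EtOH = 0.511 * m_glucose
m_EtOH = 0.511 * 203.96 = 104.2236 g

104.2236 g


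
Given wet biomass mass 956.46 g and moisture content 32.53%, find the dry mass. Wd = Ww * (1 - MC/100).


Wd = Ww * (1 - MC/100)
= 956.46 * (1 - 32.53/100)
= 645.3236 g

645.3236 g


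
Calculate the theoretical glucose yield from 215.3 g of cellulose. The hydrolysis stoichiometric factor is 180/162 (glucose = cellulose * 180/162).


glucose = cellulose * 180/162
= 215.3 * 180/162
= 239.2222 g

239.2222 g
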